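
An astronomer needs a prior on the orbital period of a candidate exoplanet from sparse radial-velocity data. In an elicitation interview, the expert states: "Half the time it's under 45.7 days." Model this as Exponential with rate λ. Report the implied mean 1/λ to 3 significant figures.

Exponential median = ln 2 / λ, so λ = ln 2 / 45.7 = 0.0152.
Mean = 1/λ = 65.9 days.

mean ≈ 65.9 days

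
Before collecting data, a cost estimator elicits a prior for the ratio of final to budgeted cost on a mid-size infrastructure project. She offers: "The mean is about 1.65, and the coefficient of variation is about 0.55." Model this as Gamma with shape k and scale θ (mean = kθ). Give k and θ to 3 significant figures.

k ≈ 3.31, θ ≈ 0.499

For Gamma(k, scale θ): mean = kθ, variance = kθ², so CV = 1/√k.
CV = 0.55, hence k = 1/CV² = 3.31.
Then θ = mean/k = 1.65/3.31 = 0.499.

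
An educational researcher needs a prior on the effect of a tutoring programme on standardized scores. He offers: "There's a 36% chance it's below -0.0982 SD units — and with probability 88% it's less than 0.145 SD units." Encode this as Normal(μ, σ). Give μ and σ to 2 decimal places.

The p-quantile of Normal(μ,σ) is μ + z_p·σ, with z_{0.36} = -0.3585 and z_{0.88} = 1.175.
Eliminate σ: μ = (z₂·x₁ − z₁·x₂)/(z₂ − z₁) = (1.175·-0.0982 − (-0.3585)·0.145)/1.533 = -0.04.
Then σ = (x₂ − x₁)/(z₂ − z₁) = (0.145 − -0.0982)/1.533 = 0.16.

μ = -0.04, σ = 0.16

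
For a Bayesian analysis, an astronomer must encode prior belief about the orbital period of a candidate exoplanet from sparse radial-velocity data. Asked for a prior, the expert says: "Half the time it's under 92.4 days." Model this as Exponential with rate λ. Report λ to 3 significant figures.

λ ≈ 0.0075

Exponential median = ln 2 / λ, so λ = ln 2 / 92.4 = 0.0075.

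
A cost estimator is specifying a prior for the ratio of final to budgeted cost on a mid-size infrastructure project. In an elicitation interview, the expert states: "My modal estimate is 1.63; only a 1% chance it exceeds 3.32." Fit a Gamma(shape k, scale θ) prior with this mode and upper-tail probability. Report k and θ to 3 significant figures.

Gamma(k,θ) with k>1 has mode (k−1)θ, so θ = 1.63/(k−1).
Need P(X < 3.32) = 0.99 with θ tied to k this way. Start at k = 2, θ = 1.63: P(X<3.32) ≈ 0.604.
Too low — raise k to concentrate. Iterating converges to k ≈ 10.7.
Then θ = 1.63/(10.7−1) ≈ 0.169.

k ≈ 10.7, θ ≈ 0.169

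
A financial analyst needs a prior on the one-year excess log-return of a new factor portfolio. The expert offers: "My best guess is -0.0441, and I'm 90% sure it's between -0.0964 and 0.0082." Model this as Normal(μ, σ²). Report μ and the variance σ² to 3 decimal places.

A symmetric 90% interval runs μ ± z·σ with z = 1.645.
Half-width = 0.0523, so σ = 0.0523/1.645 = 0.0318 and σ² = 0.001.
μ is the stated best guess, -0.044.

μ = -0.044, σ² = 0.001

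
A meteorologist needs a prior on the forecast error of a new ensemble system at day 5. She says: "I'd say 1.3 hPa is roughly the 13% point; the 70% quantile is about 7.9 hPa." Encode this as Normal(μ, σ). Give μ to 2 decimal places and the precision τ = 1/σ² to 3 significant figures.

μ = 5.80, τ = 0.0626

For Normal(μ,σ), the p-quantile is μ + z_p·σ. Here z_{0.13} = -1.126, z_{0.7} = 0.5244.
So 1.3 = μ − 1.126σ and 7.9 = μ + 0.5244σ.
Subtracting: σ = (7.9 − 1.3)/(0.5244 − (-1.126)) = 4.00.
Then μ = 1.3 − (-1.126)·4.00 = 5.80.
Precision τ = 1/σ² = 1/3.998² = 0.0626.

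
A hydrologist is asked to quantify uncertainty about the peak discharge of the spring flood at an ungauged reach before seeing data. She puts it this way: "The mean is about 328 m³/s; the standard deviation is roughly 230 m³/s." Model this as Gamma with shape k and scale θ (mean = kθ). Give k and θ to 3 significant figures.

k ≈ 2.03, θ ≈ 161

For Gamma(k, scale θ): mean = kθ, variance = kθ², so CV = 1/√k.
CV = SD/mean = 230/328 = 0.7012, hence k = 1/CV² = 2.03.
Then θ = mean/k = 328/2.03 = 161.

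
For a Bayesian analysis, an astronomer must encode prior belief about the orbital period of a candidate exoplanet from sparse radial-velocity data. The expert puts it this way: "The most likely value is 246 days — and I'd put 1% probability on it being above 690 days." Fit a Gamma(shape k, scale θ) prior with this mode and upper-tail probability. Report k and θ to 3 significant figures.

Gamma(k,θ) with k>1 has mode (k−1)θ, so θ = 246/(k−1).
Need P(X < 690) = 0.99 with θ tied to k this way. Start at k = 2, θ = 246: P(X<690) ≈ 0.770.
Too low — raise k to concentrate. Iterating converges to k ≈ 5.3.
Then θ = 246/(5.3−1) ≈ 57.2.

k ≈ 5.3, θ ≈ 57.2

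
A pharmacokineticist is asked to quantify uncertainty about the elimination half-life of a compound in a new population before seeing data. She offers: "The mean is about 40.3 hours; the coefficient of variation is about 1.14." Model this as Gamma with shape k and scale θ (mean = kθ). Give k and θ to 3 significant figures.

k ≈ 0.769, θ ≈ 52.4

For Gamma(k, scale θ): mean = kθ, variance = kθ², so CV = 1/√k.
CV = 1.14, hence k = 1/CV² = 0.769.
Then θ = mean/k = 40.3/0.769 = 52.4.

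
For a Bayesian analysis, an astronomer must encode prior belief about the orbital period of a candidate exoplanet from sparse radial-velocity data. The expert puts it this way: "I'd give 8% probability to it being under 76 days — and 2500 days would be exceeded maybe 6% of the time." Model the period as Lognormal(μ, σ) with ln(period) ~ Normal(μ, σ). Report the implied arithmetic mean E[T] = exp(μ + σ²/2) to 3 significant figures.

E[T] ≈ 801 days

If T ~ Lognormal(μ,σ) then ln T ~ Normal(μ,σ), so the p-quantile of ln T is μ + z_p·σ.
ln(76) = 4.331 and ln(2500) = 7.824; z_{0.08} = -1.405, z_{0.94} = 1.555.
σ = (7.824 − 4.331)/(1.555 − (-1.405)) = 1.180.
μ = 4.331 − (-1.405)·1.180 = 5.989.
E[T] = exp(μ + σ²/2) = exp(5.989 + 0.6965) = 801 days.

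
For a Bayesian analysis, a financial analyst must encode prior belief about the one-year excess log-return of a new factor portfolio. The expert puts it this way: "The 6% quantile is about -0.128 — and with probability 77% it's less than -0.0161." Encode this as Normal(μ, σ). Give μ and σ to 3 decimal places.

μ = -0.052, σ = 0.049

For Normal(μ,σ), the p-quantile is μ + z_p·σ. Here z_{0.06} = -1.555, z_{0.77} = 0.7388.
So -0.128 = μ − 1.555σ and -0.0161 = μ + 0.7388σ.
Subtracting: σ = (-0.0161 − -0.128)/(0.7388 − (-1.555)) = 0.049.
Then μ = -0.128 − (-1.555)·0.049 = -0.052.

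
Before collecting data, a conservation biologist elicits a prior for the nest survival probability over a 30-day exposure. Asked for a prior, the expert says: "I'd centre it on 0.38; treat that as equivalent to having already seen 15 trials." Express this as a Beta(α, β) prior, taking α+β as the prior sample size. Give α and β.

Under the effective-sample-size interpretation, Beta(α, β) has prior mean α/(α+β) and prior sample size α+β.
So α+β = 15 and α/(α+β) = 0.38, giving α = 0.38·15 = 5.7 and β = 15 − 5.7 = 9.3.

α = 5.7, β = 9.3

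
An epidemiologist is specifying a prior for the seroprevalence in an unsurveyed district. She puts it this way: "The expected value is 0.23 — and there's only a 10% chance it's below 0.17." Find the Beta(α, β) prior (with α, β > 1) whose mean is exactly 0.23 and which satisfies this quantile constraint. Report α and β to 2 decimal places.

α ≈ 17.47, β ≈ 58.48

With mean 0.23 fixed, write α = 0.23s, β = 0.77s where s = α+β.
Need P(θ < 0.17) = 0.1 under Beta(0.23s, 0.77s). Normal approximation: (q−m)/√(m(1−m)/s) ≈ z_{0.1} = -1.28, so s ≈ 0.23·0.77·(-1.28)²/(0.17−0.23)² = 80.8.
At s = 80.8: P(θ<0.17) ≈ 0.093. Adjusting to match 0.1 gives s ≈ 75.95.
So α = 0.23·75.95 ≈ 17.47, β = 0.77·75.95 ≈ 58.48.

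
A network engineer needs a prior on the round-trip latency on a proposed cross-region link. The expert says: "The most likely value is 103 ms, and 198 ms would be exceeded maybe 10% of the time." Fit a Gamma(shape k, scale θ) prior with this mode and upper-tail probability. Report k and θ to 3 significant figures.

Gamma(k,θ) with k>1 has mode (k−1)θ, so θ = 103/(k−1).
Need P(X < 198) = 0.9 with θ tied to k this way. Start at k = 2, θ = 103: P(X<198) ≈ 0.573.
Too low — raise k to concentrate. Iterating converges to k ≈ 5.48.
Then θ = 103/(5.48−1) ≈ 23.

k ≈ 5.48, θ ≈ 23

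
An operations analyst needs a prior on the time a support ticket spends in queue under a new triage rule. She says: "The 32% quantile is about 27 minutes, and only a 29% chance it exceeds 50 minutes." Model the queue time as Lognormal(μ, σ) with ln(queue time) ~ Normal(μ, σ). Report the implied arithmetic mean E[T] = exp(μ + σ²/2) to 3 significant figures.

If T ~ Lognormal(μ,σ) then ln T ~ Normal(μ,σ), so the p-quantile of ln T is μ + z_p·σ.
ln(27) = 3.296 and ln(50) = 3.912; z_{0.32} = -0.4677, z_{0.71} = 0.5534.
σ = (3.912 − 3.296)/(0.5534 − (-0.4677)) = 0.603.
μ = 3.296 − (-0.4677)·0.603 = 3.578.
E[T] = exp(μ + σ²/2) = exp(3.578 + 0.1821) = 43 minutes.

E[T] ≈ 43 minutes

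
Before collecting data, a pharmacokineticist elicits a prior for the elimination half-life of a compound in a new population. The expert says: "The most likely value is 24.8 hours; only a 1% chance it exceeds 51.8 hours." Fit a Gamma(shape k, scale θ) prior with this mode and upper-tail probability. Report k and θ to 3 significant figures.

Gamma(k,θ) with k>1 has mode (k−1)θ, so θ = 24.8/(k−1).
Need P(X < 51.8) = 0.99 with θ tied to k this way. Start at k = 2, θ = 24.8: P(X<51.8) ≈ 0.617.
Too low — raise k to concentrate. Iterating converges to k ≈ 9.98.
Then θ = 24.8/(9.98−1) ≈ 2.76.

k ≈ 9.98, θ ≈ 2.76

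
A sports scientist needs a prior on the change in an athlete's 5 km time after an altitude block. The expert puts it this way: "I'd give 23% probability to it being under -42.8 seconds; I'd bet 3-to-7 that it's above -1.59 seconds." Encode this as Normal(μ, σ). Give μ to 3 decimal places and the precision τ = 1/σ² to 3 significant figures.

For Normal(μ,σ), the p-quantile is μ + z_p·σ. Here z_{0.23} = -0.7388, z_{0.7} = 0.5244.
So -42.8 = μ − 0.7388σ and -1.59 = μ + 0.5244σ.
Subtracting: σ = (-1.59 − -42.8)/(0.5244 − (-0.7388)) = 32.622.
Then μ = -42.8 − (-0.7388)·32.622 = -18.697.
Precision τ = 1/σ² = 1/32.62² = 0.00094.

μ = -18.697, τ = 0.00094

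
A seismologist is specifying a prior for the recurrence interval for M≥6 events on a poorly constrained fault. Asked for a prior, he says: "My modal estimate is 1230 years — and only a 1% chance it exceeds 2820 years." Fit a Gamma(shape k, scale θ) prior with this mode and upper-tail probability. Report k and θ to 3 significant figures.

Gamma(k,θ) with k>1 has mode (k−1)θ, so θ = 1230/(k−1).
Need P(X < 2820) = 0.99 with θ tied to k this way. Start at k = 2, θ = 1230: P(X<2820) ≈ 0.667.
Too low — raise k to concentrate. Iterating converges to k ≈ 7.94.
Then θ = 1230/(7.94−1) ≈ 177.

k ≈ 7.94, θ ≈ 177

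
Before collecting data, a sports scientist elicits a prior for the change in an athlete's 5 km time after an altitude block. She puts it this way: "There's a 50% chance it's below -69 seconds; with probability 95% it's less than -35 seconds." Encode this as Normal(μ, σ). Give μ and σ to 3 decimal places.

For Normal(μ,σ), the p-quantile is μ + z_p·σ. Here z_{0.5} = 0, z_{0.95} = 1.645.
So -69 = μ + 0σ and -35 = μ + 1.645σ.
Subtracting: σ = (-35 − -69)/(1.645 − (0)) = 20.671.
Then μ = -69 − (0)·20.671 = -69.000.

μ = -69.000, σ = 20.671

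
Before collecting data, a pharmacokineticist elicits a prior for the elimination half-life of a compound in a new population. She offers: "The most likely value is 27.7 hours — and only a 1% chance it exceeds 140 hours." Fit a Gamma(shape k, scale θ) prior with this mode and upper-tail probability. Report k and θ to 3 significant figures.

k ≈ 2.49, θ ≈ 18.6

Gamma(k,θ) with k>1 has mode (k−1)θ, so θ = 27.7/(k−1).
Need P(X < 140) = 0.99 with θ tied to k this way. Start at k = 2, θ = 27.7: P(X<140) ≈ 0.961.
Too low — raise k to concentrate. Iterating converges to k ≈ 2.49.
Then θ = 27.7/(2.49−1) ≈ 18.6.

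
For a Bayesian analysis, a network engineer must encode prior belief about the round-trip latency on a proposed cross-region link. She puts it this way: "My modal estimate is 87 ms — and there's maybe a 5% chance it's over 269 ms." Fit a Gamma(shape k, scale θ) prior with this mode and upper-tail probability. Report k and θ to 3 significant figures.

k ≈ 3.07, θ ≈ 42

Gamma(k,θ) with k>1 has mode (k−1)θ, so θ = 87/(k−1).
Need P(X < 269) = 0.95 with θ tied to k this way. Start at k = 2, θ = 87: P(X<269) ≈ 0.814.
Too low — raise k to concentrate. Iterating converges to k ≈ 3.07.
Then θ = 87/(3.07−1) ≈ 42.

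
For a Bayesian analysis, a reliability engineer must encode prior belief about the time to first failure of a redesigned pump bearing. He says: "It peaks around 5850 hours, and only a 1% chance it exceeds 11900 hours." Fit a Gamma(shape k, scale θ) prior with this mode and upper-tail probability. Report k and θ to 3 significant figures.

k ≈ 10.7, θ ≈ 603

Gamma(k,θ) with k>1 has mode (k−1)θ, so θ = 5850/(k−1).
Need P(X < 11900) = 0.99 with θ tied to k this way. Start at k = 2, θ = 5850: P(X<11900) ≈ 0.603.
Too low — raise k to concentrate. Iterating converges to k ≈ 10.7.
Then θ = 5850/(10.7−1) ≈ 603.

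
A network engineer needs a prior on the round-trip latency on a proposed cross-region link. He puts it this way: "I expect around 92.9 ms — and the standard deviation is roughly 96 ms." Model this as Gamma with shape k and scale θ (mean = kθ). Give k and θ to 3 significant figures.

k ≈ 0.936, θ ≈ 99.2

For Gamma(k, scale θ): mean = kθ, variance = kθ², so CV = 1/√k.
CV = SD/mean = 96/92.9 = 1.033, hence k = 1/CV² = 0.936.
Then θ = mean/k = 92.9/0.936 = 99.2.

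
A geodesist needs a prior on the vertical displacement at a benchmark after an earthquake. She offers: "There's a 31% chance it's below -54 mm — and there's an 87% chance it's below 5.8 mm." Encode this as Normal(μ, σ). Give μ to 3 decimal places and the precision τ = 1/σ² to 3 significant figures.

μ = -35.722, τ = 0.000736

For Normal(μ,σ), the p-quantile is μ + z_p·σ. Here z_{0.31} = -0.4959, z_{0.87} = 1.126.
So -54 = μ − 0.4959σ and 5.8 = μ + 1.126σ.
Subtracting: σ = (5.8 − -54)/(1.126 − (-0.4959)) = 36.863.
Then μ = -54 − (-0.4959)·36.863 = -35.722.
Precision τ = 1/σ² = 1/36.86² = 0.000736.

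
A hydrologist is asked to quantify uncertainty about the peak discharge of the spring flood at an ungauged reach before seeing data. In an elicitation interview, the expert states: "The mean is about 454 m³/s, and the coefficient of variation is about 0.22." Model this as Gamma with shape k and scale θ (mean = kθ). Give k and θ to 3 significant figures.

k ≈ 20.7, θ ≈ 22

For Gamma(k, scale θ): mean = kθ, variance = kθ², so CV = 1/√k.
CV = 0.22, hence k = 1/CV² = 20.7.
Then θ = mean/k = 454/20.7 = 22.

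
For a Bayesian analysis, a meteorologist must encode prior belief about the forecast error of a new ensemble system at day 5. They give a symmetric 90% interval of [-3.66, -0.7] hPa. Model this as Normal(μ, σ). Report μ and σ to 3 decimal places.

μ = -2.180, σ = 0.900

A symmetric 90% interval runs μ ± z·σ with z = 1.645.
Half-width = 1.48, so σ = 1.48/1.645 = 0.900.
μ is the interval midpoint, -2.180.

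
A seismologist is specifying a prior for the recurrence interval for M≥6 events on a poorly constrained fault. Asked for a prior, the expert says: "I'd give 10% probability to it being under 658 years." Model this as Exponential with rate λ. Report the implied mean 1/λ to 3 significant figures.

P(T < 658.0) = 1 − e^(−λ·658.0) = 0.1, so λ = −ln(1−0.1)/658.0 = −ln(0.9)/658.0 = 0.00016.
Mean = 1/λ = 6250 years.

mean ≈ 6250 years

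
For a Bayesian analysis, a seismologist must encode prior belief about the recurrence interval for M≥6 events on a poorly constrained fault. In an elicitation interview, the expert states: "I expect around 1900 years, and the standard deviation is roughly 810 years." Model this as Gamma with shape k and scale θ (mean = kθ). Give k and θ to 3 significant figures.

k ≈ 5.5, θ ≈ 345

For Gamma(k, scale θ): mean = kθ, variance = kθ², so CV = 1/√k.
CV = SD/mean = 810/1900 = 0.4263, hence k = 1/CV² = 5.5.
Then θ = mean/k = 1900/5.5 = 345.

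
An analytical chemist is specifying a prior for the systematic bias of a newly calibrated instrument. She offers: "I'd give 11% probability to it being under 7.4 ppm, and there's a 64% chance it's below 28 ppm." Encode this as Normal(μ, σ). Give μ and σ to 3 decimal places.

The p-quantile of Normal(μ,σ) is μ + z_p·σ, with z_{0.11} = -1.227 and z_{0.64} = 0.3585.
Eliminate σ: μ = (z₂·x₁ − z₁·x₂)/(z₂ − z₁) = (0.3585·7.4 − (-1.227)·28)/1.585 = 23.341.
Then σ = (x₂ − x₁)/(z₂ − z₁) = (28 − 7.4)/1.585 = 12.997.

μ = 23.341, σ = 12.997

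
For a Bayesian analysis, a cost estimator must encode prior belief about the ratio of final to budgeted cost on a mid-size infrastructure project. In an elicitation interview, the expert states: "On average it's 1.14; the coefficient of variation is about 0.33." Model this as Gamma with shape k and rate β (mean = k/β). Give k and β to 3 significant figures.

For Gamma(k, rate β): mean = k/β, variance = k/β², so CV = 1/√k.
CV = 0.33, hence k = 1/CV² = 9.18.
Then β = k/mean = 9.18/1.14 = 8.06.

k ≈ 9.18, β ≈ 8.06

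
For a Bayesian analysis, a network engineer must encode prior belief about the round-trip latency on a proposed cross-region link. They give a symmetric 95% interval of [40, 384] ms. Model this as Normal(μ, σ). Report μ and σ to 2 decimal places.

μ = 212.00, σ = 87.76

A symmetric 95% interval runs μ ± z·σ with z = 1.96.
Half-width = 172, so σ = 172/1.96 = 87.76.
μ is the interval midpoint, 212.00.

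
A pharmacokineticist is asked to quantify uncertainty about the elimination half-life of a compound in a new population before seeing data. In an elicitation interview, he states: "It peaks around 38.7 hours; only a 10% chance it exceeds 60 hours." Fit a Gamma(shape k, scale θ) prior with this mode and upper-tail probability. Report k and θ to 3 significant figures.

k ≈ 10.7, θ ≈ 3.98

Gamma(k,θ) with k>1 has mode (k−1)θ, so θ = 38.7/(k−1).
Need P(X < 60) = 0.9 with θ tied to k this way. Start at k = 2, θ = 38.7: P(X<60) ≈ 0.459.
Too low — raise k to concentrate. Iterating converges to k ≈ 10.7.
Then θ = 38.7/(10.7−1) ≈ 3.98.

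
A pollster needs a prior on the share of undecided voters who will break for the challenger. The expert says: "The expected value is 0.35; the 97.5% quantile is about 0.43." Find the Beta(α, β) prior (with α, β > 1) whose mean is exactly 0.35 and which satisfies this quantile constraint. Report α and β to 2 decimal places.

α ≈ 49.75, β ≈ 92.39

With mean 0.35 fixed, write α = 0.35s, β = 0.65s where s = α+β.
Need P(θ < 0.43) = 0.975 under Beta(0.35s, 0.65s). Normal approximation: (q−m)/√(m(1−m)/s) ≈ z_{0.975} = 1.96, so s ≈ 0.35·0.65·(1.96)²/(0.43−0.35)² = 136.6.
At s = 136.6: P(θ<0.43) ≈ 0.973. Adjusting to match 0.975 gives s ≈ 142.14.
So α = 0.35·142.14 ≈ 49.75, β = 0.65·142.14 ≈ 92.39.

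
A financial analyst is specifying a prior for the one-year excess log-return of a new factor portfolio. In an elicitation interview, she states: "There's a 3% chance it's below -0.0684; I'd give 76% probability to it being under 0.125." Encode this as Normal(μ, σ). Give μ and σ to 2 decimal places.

The p-quantile of Normal(μ,σ) is μ + z_p·σ, with z_{0.03} = -1.881 and z_{0.76} = 0.7063.
Eliminate σ: μ = (z₂·x₁ − z₁·x₂)/(z₂ − z₁) = (0.7063·-0.0684 − (-1.881)·0.125)/2.587 = 0.07.
Then σ = (x₂ − x₁)/(z₂ − z₁) = (0.125 − -0.0684)/2.587 = 0.07.

μ = 0.07, σ = 0.07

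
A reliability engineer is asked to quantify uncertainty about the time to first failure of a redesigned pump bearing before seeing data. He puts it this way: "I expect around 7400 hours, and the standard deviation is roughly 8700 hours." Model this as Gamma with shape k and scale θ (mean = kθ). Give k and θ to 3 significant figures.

For Gamma(k, scale θ): mean = kθ, variance = kθ², so CV = 1/√k.
CV = SD/mean = 8700/7400 = 1.176, hence k = 1/CV² = 0.723.
Then θ = mean/k = 7400/0.723 = 10200.

k ≈ 0.723, θ ≈ 10200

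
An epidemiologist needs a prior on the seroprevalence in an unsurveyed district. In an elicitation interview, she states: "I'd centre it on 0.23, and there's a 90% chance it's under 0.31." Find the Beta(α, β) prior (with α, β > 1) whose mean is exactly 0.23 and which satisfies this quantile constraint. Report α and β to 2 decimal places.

α ≈ 10.95, β ≈ 36.65

With mean 0.23 fixed, write α = 0.23s, β = 0.77s where s = α+β.
Need P(θ < 0.31) = 0.9 under Beta(0.23s, 0.77s). Normal approximation: (q−m)/√(m(1−m)/s) ≈ z_{0.9} = 1.28, so s ≈ 0.23·0.77·(1.28)²/(0.31−0.23)² = 45.4.
At s = 45.4: P(θ<0.31) ≈ 0.895. Adjusting to match 0.9 gives s ≈ 47.60.
So α = 0.23·47.60 ≈ 10.95, β = 0.77·47.60 ≈ 36.65.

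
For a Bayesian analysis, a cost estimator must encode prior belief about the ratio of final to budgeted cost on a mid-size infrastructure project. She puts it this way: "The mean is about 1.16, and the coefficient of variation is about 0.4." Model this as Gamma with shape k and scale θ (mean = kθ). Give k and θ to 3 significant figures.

k ≈ 6.25, θ ≈ 0.186

For Gamma(k, scale θ): mean = kθ, variance = kθ², so CV = 1/√k.
CV = 0.4, hence k = 1/CV² = 6.25.
Then θ = mean/k = 1.16/6.25 = 0.186.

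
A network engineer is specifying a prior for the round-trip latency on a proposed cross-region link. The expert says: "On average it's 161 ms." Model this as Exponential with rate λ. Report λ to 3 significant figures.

Exponential mean = 1/λ, so λ = 1/161.0 = 0.00621.

λ ≈ 0.00621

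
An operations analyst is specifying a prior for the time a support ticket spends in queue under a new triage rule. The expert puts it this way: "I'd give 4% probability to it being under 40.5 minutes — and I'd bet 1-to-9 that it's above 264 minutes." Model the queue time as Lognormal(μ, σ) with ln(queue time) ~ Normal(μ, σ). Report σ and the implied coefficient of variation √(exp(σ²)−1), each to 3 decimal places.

If T ~ Lognormal(μ,σ) then ln T ~ Normal(μ,σ), so the p-quantile of ln T is μ + z_p·σ.
ln(40.5) = 3.701 and ln(264) = 5.576; z_{0.04} = -1.751, z_{0.9} = 1.282.
σ = (5.576 − 3.701)/(1.282 − (-1.751)) = 0.618.
μ = 3.701 − (-1.751)·0.618 = 4.784.
CV = √(exp(σ²)−1) = √(exp(0.3822)−1) = 0.682.

σ ≈ 0.618, CV ≈ 0.682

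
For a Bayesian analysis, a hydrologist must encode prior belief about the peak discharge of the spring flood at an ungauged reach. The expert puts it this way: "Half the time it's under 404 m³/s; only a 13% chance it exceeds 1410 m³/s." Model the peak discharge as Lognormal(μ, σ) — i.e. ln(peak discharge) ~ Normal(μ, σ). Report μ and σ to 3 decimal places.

μ ≈ 6.001, σ ≈ 1.110

If T ~ Lognormal(μ,σ) then ln T ~ Normal(μ,σ), so the p-quantile of ln T is μ + z_p·σ.
ln(404) = 6.001 and ln(1410) = 7.251; z_{0.5} = 0, z_{0.87} = 1.126.
σ = (7.251 − 6.001)/(1.126 − (0)) = 1.110.
μ = 6.001 − (0)·1.110 = 6.001.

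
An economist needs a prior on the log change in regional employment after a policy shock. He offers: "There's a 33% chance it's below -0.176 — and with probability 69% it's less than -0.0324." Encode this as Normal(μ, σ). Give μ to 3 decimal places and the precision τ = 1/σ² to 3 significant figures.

μ = -0.108, τ = 42.5

The p-quantile of Normal(μ,σ) is μ + z_p·σ, with z_{0.33} = -0.4399 and z_{0.69} = 0.4959.
Eliminate σ: μ = (z₂·x₁ − z₁·x₂)/(z₂ − z₁) = (0.4959·-0.176 − (-0.4399)·-0.0324)/0.9358 = -0.108.
Then σ = (x₂ − x₁)/(z₂ − z₁) = (-0.0324 − -0.176)/0.9358 = 0.153.
Precision τ = 1/σ² = 1/0.1535² = 42.5.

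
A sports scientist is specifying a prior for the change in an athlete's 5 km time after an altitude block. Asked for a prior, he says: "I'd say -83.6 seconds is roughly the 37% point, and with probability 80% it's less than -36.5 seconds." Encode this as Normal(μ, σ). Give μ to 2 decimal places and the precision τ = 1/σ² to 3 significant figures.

The p-quantile of Normal(μ,σ) is μ + z_p·σ, with z_{0.37} = -0.3319 and z_{0.8} = 0.8416.
Eliminate σ: μ = (z₂·x₁ − z₁·x₂)/(z₂ − z₁) = (0.8416·-83.6 − (-0.3319)·-36.5)/1.173 = -70.28.
Then σ = (x₂ − x₁)/(z₂ − z₁) = (-36.5 − -83.6)/1.173 = 40.14.
Precision τ = 1/σ² = 1/40.14² = 0.000621.

μ = -70.28, τ = 0.000621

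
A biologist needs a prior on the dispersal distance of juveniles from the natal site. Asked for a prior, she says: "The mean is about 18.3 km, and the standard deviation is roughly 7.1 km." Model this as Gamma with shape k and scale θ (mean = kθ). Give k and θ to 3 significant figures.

k ≈ 6.64, θ ≈ 2.75

For Gamma(k, scale θ): mean = kθ, variance = kθ², so CV = 1/√k.
CV = SD/mean = 7.1/18.3 = 0.388, hence k = 1/CV² = 6.64.
Then θ = mean/k = 18.3/6.64 = 2.75.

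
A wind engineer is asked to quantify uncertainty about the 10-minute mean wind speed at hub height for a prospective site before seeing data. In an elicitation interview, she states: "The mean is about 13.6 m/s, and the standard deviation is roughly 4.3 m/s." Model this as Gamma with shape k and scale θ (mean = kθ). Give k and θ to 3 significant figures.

For Gamma(k, scale θ): mean = kθ, variance = kθ², so CV = 1/√k.
CV = SD/mean = 4.3/13.6 = 0.3162, hence k = 1/CV² = 10.
Then θ = mean/k = 13.6/10 = 1.36.

k ≈ 10, θ ≈ 1.36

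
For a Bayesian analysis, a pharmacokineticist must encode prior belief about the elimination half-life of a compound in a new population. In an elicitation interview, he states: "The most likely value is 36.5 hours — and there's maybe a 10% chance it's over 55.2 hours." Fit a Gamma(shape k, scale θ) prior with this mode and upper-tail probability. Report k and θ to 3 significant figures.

k ≈ 11.9, θ ≈ 3.35

Gamma(k,θ) with k>1 has mode (k−1)θ, so θ = 36.5/(k−1).
Need P(X < 55.2) = 0.9 with θ tied to k this way. Start at k = 2, θ = 36.5: P(X<55.2) ≈ 0.446.
Too low — raise k to concentrate. Iterating converges to k ≈ 11.9.
Then θ = 36.5/(11.9−1) ≈ 3.35.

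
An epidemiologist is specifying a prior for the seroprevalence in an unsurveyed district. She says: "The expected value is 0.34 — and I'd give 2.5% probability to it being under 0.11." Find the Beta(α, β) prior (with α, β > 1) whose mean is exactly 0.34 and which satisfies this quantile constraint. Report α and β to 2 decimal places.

With mean 0.34 fixed, write α = 0.34s, β = 0.66s where s = α+β.
Need P(θ < 0.11) = 0.025 under Beta(0.34s, 0.66s). Normal approximation: (q−m)/√(m(1−m)/s) ≈ z_{0.025} = -1.96, so s ≈ 0.34·0.66·(-1.96)²/(0.11−0.34)² = 16.3.
At s = 16.3: P(θ<0.11) ≈ 0.009. Adjusting to match 0.025 gives s ≈ 11.50.
So α = 0.34·11.50 ≈ 3.91, β = 0.66·11.50 ≈ 7.59.

α ≈ 3.91, β ≈ 7.59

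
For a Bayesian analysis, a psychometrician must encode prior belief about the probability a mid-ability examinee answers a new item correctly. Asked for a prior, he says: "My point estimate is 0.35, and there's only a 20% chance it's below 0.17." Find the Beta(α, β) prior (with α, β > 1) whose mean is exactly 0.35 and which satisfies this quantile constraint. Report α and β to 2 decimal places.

With mean 0.35 fixed, write α = 0.35s, β = 0.65s where s = α+β.
Need P(θ < 0.17) = 0.2 under Beta(0.35s, 0.65s). Normal approximation: (q−m)/√(m(1−m)/s) ≈ z_{0.2} = -0.842, so s ≈ 0.35·0.65·(-0.842)²/(0.17−0.35)² = 5.0.
At s = 5.0: P(θ<0.17) ≈ 0.205. Adjusting to match 0.2 gives s ≈ 5.14.
So α = 0.35·5.14 ≈ 1.80, β = 0.65·5.14 ≈ 3.34.

α ≈ 1.80, β ≈ 3.34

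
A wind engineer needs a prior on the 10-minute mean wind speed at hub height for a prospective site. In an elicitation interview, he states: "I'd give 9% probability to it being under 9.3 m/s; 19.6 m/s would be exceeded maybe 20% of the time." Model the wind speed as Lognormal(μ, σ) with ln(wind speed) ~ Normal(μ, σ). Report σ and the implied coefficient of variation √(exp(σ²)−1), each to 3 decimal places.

If T ~ Lognormal(μ,σ) then ln T ~ Normal(μ,σ), so the p-quantile of ln T is μ + z_p·σ.
ln(9.3) = 2.23 and ln(19.6) = 2.976; z_{0.09} = -1.341, z_{0.8} = 0.8416.
σ = (2.976 − 2.23)/(0.8416 − (-1.341)) = 0.342.
μ = 2.23 − (-1.341)·0.342 = 2.688.
CV = √(exp(σ²)−1) = √(exp(0.1167)−1) = 0.352.

σ ≈ 0.342, CV ≈ 0.352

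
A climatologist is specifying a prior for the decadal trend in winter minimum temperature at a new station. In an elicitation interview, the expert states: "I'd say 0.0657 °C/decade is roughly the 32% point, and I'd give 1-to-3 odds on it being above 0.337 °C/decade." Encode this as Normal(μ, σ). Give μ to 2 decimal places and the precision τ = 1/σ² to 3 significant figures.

The p-quantile of Normal(μ,σ) is μ + z_p·σ, with z_{0.32} = -0.4677 and z_{0.75} = 0.6745.
Eliminate σ: μ = (z₂·x₁ − z₁·x₂)/(z₂ − z₁) = (0.6745·0.0657 − (-0.4677)·0.337)/1.142 = 0.18.
Then σ = (x₂ − x₁)/(z₂ − z₁) = (0.337 − 0.0657)/1.142 = 0.24.
Precision τ = 1/σ² = 1/0.2375² = 17.7.

μ = 0.18, τ = 17.7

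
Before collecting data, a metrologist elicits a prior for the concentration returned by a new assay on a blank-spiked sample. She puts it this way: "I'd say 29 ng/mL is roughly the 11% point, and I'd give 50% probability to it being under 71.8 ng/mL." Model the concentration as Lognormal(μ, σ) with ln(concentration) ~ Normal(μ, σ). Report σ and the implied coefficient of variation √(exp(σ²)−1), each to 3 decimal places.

If T ~ Lognormal(μ,σ) then ln T ~ Normal(μ,σ), so the p-quantile of ln T is μ + z_p·σ.
ln(29) = 3.367 and ln(71.8) = 4.274; z_{0.11} = -1.227, z_{0.5} = 0.
σ = (4.274 − 3.367)/(0 − (-1.227)) = 0.739.
μ = 3.367 − (-1.227)·0.739 = 4.274.
CV = √(exp(σ²)−1) = √(exp(0.5463)−1) = 0.853.

σ ≈ 0.739, CV ≈ 0.853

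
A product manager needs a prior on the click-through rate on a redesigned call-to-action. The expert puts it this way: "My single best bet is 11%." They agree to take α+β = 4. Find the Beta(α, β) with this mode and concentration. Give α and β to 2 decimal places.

α = 1.22, β = 2.78

For α,β > 1 the Beta mode is (α−1)/(α+β−2). With α+β = 4, the mode is (α−1)/2.
Set (α−1)/2 = 0.11 → α = 1 + 0.11·2 = 1.22.
β = 4 − α = 2.78.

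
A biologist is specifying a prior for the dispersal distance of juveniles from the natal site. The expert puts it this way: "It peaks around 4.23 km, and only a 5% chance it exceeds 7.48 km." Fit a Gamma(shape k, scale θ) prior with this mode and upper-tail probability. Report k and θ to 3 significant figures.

Gamma(k,θ) with k>1 has mode (k−1)θ, so θ = 4.23/(k−1).
Need P(X < 7.48) = 0.95 with θ tied to k this way. Start at k = 2, θ = 4.23: P(X<7.48) ≈ 0.528.
Too low — raise k to concentrate. Iterating converges to k ≈ 9.58.
Then θ = 4.23/(9.58−1) ≈ 0.493.

k ≈ 9.58, θ ≈ 0.493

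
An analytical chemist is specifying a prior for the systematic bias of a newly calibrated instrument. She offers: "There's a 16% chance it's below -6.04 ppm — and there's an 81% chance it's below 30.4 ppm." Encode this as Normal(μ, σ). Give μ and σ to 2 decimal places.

μ = 13.31, σ = 19.46

The p-quantile of Normal(μ,σ) is μ + z_p·σ, with z_{0.16} = -0.9945 and z_{0.81} = 0.8779.
Eliminate σ: μ = (z₂·x₁ − z₁·x₂)/(z₂ − z₁) = (0.8779·-6.04 − (-0.9945)·30.4)/1.872 = 13.31.
Then σ = (x₂ − x₁)/(z₂ − z₁) = (30.4 − -6.04)/1.872 = 19.46.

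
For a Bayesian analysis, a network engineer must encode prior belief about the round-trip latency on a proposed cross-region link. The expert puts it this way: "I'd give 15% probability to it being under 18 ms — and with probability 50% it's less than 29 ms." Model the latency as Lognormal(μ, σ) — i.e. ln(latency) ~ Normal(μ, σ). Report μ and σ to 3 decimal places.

If T ~ Lognormal(μ,σ) then ln T ~ Normal(μ,σ), so the p-quantile of ln T is μ + z_p·σ.
ln(18) = 2.89 and ln(29) = 3.367; z_{0.15} = -1.036, z_{0.5} = 0.
σ = (3.367 − 2.89)/(0 − (-1.036)) = 0.460.
μ = 2.89 − (-1.036)·0.460 = 3.367.

μ ≈ 3.367, σ ≈ 0.460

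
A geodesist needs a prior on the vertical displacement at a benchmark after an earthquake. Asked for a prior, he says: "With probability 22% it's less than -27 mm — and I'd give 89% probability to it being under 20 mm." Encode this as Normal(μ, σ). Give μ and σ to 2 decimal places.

The p-quantile of Normal(μ,σ) is μ + z_p·σ, with z_{0.22} = -0.7722 and z_{0.89} = 1.227.
Eliminate σ: μ = (z₂·x₁ − z₁·x₂)/(z₂ − z₁) = (1.227·-27 − (-0.7722)·20)/1.999 = -8.84.
Then σ = (x₂ − x₁)/(z₂ − z₁) = (20 − -27)/1.999 = 23.52.

μ = -8.84, σ = 23.52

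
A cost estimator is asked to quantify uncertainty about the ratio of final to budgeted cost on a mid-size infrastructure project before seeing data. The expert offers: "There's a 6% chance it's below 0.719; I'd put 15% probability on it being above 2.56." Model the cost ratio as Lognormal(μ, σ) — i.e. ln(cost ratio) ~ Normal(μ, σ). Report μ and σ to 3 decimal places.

μ ≈ 0.432, σ ≈ 0.490

If T ~ Lognormal(μ,σ) then ln T ~ Normal(μ,σ), so the p-quantile of ln T is μ + z_p·σ.
ln(0.719) = -0.3299 and ln(2.56) = 0.94; z_{0.06} = -1.555, z_{0.85} = 1.036.
σ = (0.94 − -0.3299)/(1.036 − (-1.555)) = 0.490.
μ = -0.3299 − (-1.555)·0.490 = 0.432.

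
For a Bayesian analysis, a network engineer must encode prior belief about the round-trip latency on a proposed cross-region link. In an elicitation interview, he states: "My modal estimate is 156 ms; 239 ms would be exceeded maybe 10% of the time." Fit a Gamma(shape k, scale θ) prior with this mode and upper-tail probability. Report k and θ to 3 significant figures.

k ≈ 11.3, θ ≈ 15.2

Gamma(k,θ) with k>1 has mode (k−1)θ, so θ = 156/(k−1).
Need P(X < 239) = 0.9 with θ tied to k this way. Start at k = 2, θ = 156: P(X<239) ≈ 0.453.
Too low — raise k to concentrate. Iterating converges to k ≈ 11.3.
Then θ = 156/(11.3−1) ≈ 15.2.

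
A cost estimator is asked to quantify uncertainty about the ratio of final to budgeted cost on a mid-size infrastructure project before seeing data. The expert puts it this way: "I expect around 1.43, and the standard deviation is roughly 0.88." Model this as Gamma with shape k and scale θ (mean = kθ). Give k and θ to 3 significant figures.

For Gamma(k, scale θ): mean = kθ, variance = kθ², so CV = 1/√k.
CV = SD/mean = 0.88/1.43 = 0.6154, hence k = 1/CV² = 2.64.
Then θ = mean/k = 1.43/2.64 = 0.542.

k ≈ 2.64, θ ≈ 0.542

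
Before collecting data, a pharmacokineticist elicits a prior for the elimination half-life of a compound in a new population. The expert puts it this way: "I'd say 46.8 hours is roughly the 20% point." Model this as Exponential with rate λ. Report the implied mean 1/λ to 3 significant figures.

mean ≈ 210 hours

P(T < 46.8) = 1 − e^(−λ·46.8) = 0.2, so λ = −ln(1−0.2)/46.8 = −ln(0.8)/46.8 = 0.00477.
Mean = 1/λ = 210 hours.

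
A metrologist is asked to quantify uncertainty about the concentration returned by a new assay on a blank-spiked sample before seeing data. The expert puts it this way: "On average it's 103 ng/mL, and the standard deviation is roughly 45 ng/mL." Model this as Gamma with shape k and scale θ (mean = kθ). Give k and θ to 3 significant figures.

k ≈ 5.24, θ ≈ 19.7

For Gamma(k, scale θ): mean = kθ, variance = kθ², so CV = 1/√k.
CV = SD/mean = 45/103 = 0.4369, hence k = 1/CV² = 5.24.
Then θ = mean/k = 103/5.24 = 19.7.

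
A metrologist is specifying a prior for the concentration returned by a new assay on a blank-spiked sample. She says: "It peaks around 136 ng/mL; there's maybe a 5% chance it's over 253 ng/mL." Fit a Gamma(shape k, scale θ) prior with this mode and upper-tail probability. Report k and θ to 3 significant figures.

Gamma(k,θ) with k>1 has mode (k−1)θ, so θ = 136/(k−1).
Need P(X < 253) = 0.95 with θ tied to k this way. Start at k = 2, θ = 136: P(X<253) ≈ 0.555.
Too low — raise k to concentrate. Iterating converges to k ≈ 8.22.
Then θ = 136/(8.22−1) ≈ 18.8.

k ≈ 8.22, θ ≈ 18.8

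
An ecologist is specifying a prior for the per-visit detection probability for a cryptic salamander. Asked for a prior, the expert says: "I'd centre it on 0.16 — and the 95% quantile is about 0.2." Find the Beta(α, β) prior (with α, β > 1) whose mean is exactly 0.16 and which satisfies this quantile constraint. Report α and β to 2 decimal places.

With mean 0.16 fixed, write α = 0.16s, β = 0.84s where s = α+β.
Need P(θ < 0.2) = 0.95 under Beta(0.16s, 0.84s). Normal approximation: (q−m)/√(m(1−m)/s) ≈ z_{0.95} = 1.64, so s ≈ 0.16·0.84·(1.64)²/(0.2−0.16)² = 227.3.
At s = 227.3: P(θ<0.2) ≈ 0.944. Adjusting to match 0.95 gives s ≈ 244.69.
So α = 0.16·244.69 ≈ 39.15, β = 0.84·244.69 ≈ 205.54.

α ≈ 39.15, β ≈ 205.54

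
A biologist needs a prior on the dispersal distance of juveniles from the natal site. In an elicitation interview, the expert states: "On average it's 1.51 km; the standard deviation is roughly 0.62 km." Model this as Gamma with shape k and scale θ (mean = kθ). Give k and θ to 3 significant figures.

For Gamma(k, scale θ): mean = kθ, variance = kθ², so CV = 1/√k.
CV = SD/mean = 0.62/1.51 = 0.4106, hence k = 1/CV² = 5.93.
Then θ = mean/k = 1.51/5.93 = 0.255.

k ≈ 5.93, θ ≈ 0.255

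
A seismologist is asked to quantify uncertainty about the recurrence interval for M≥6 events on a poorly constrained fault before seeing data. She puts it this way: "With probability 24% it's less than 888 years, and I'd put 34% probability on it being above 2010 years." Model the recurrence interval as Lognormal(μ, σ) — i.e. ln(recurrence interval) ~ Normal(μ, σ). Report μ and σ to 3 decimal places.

μ ≈ 7.305, σ ≈ 0.730

If T ~ Lognormal(μ,σ) then ln T ~ Normal(μ,σ), so the p-quantile of ln T is μ + z_p·σ.
ln(888) = 6.789 and ln(2010) = 7.606; z_{0.24} = -0.7063, z_{0.66} = 0.4125.
σ = (7.606 − 6.789)/(0.4125 − (-0.7063)) = 0.730.
μ = 6.789 − (-0.7063)·0.730 = 7.305.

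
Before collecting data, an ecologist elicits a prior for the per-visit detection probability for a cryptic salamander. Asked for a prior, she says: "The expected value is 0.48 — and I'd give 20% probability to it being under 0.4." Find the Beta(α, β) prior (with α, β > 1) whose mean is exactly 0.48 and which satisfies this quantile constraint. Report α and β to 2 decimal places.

α ≈ 13.37, β ≈ 14.48

With mean 0.48 fixed, write α = 0.48s, β = 0.52s where s = α+β.
Need P(θ < 0.4) = 0.2 under Beta(0.48s, 0.52s). Normal approximation: (q−m)/√(m(1−m)/s) ≈ z_{0.2} = -0.842, so s ≈ 0.48·0.52·(-0.842)²/(0.4−0.48)² = 27.6.
At s = 27.6: P(θ<0.4) ≈ 0.201. Adjusting to match 0.2 gives s ≈ 27.85.
So α = 0.48·27.85 ≈ 13.37, β = 0.52·27.85 ≈ 14.48.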